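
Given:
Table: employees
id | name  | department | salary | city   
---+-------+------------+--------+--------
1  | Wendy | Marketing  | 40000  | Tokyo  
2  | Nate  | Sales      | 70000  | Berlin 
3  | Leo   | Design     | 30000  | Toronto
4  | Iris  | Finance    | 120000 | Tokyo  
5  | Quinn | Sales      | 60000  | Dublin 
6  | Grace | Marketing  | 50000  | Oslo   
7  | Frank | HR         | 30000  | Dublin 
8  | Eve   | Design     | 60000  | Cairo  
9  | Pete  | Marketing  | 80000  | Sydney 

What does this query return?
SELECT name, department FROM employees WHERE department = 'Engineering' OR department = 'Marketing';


Filtering: department = 'Engineering' OR 'Marketing'
Matching: 3 rows

3 rows:
Wendy, Marketing
Grace, Marketing
Pete, Marketing


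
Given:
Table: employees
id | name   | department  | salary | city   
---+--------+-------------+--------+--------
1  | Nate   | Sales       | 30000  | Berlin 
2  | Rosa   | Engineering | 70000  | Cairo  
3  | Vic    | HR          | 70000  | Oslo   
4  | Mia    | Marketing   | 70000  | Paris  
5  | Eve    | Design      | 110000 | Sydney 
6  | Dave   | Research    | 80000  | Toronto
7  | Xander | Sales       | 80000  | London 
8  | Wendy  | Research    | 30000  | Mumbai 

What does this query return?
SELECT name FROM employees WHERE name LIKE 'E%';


LIKE 'E%' matches names starting with 'E'
Matching: 1

1 rows:
Eve


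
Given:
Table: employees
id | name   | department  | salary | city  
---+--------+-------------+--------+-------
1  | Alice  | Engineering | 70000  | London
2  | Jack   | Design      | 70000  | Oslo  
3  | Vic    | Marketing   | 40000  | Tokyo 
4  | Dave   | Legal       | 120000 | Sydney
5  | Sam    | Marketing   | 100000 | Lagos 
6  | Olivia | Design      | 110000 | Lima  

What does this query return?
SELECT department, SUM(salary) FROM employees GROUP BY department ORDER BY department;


Summing salary within each department:
  Design: 70000 + 110000 = 180000
  Engineering: 70000 = 70000
  Legal: 120000 = 120000
  Marketing: 40000 + 100000 = 140000


4 groups:
Design, 180000
Engineering, 70000
Legal, 120000
Marketing, 140000


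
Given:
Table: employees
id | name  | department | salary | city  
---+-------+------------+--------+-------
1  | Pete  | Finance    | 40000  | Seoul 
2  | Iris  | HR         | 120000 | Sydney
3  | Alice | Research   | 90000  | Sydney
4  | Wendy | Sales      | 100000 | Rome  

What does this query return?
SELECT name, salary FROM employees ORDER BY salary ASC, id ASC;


Sorting by salary ASC, then id ASC for ties

4 rows:
Pete, 40000
Alice, 90000
Wendy, 100000
Iris, 120000


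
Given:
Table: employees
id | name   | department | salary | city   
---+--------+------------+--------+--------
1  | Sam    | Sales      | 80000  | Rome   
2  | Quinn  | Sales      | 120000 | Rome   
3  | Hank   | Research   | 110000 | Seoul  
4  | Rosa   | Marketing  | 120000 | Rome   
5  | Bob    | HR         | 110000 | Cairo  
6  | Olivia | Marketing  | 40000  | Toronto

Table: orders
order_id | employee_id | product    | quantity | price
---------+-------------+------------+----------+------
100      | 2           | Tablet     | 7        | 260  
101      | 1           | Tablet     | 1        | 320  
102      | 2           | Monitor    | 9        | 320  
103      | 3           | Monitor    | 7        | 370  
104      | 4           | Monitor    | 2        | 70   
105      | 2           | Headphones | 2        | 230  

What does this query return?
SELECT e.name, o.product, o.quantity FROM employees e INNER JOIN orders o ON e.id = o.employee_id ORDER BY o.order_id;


Joining employees.id = orders.employee_id:
  employee Quinn (id=2) -> order Tablet
  employee Sam (id=1) -> order Tablet
  employee Quinn (id=2) -> order Monitor
  employee Hank (id=3) -> order Monitor
  employee Rosa (id=4) -> order Monitor
  employee Quinn (id=2) -> order Headphones


6 rows:
Quinn, Tablet, 7
Sam, Tablet, 1
Quinn, Monitor, 9
Hank, Monitor, 7
Rosa, Monitor, 2
Quinn, Headphones, 2


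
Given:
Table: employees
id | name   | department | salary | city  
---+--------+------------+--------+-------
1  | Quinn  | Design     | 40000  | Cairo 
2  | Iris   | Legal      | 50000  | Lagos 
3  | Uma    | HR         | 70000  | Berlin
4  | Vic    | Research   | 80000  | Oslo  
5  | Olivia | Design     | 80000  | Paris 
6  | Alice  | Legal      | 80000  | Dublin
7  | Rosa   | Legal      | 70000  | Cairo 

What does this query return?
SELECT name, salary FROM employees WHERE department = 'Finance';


Filtering: department = 'Finance'
Matching rows: 0

Empty result set (0 rows)


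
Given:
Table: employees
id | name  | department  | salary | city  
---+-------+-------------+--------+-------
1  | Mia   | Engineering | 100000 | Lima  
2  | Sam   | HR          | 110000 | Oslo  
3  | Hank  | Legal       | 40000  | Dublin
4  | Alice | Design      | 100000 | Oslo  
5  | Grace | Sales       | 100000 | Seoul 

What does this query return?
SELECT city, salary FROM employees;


Projecting columns: city, salary

5 rows:
Lima, 100000
Oslo, 110000
Dublin, 40000
Oslo, 100000
Seoul, 100000


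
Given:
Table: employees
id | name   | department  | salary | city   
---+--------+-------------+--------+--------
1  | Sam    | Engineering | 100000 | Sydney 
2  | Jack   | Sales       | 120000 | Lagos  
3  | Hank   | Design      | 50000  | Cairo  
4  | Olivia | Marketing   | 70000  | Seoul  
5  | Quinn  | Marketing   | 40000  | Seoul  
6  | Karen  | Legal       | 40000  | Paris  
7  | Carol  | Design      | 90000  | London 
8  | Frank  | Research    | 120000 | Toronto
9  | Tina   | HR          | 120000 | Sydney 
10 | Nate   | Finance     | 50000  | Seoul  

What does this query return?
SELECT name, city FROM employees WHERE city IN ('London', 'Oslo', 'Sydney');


Filtering: city IN ('London', 'Oslo', 'Sydney')
Matching: 3 rows

3 rows:
Sam, Sydney
Carol, London
Tina, Sydney


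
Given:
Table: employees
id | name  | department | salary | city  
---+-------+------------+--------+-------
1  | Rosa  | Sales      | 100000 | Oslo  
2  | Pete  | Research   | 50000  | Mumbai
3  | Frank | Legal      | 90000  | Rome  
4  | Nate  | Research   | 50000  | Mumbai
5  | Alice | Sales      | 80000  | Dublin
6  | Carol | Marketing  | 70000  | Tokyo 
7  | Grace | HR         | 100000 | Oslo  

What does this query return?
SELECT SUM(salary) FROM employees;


SUM(salary) = 100000 + 50000 + 90000 + 50000 + 80000 + 70000 + 100000 = 540000

540000


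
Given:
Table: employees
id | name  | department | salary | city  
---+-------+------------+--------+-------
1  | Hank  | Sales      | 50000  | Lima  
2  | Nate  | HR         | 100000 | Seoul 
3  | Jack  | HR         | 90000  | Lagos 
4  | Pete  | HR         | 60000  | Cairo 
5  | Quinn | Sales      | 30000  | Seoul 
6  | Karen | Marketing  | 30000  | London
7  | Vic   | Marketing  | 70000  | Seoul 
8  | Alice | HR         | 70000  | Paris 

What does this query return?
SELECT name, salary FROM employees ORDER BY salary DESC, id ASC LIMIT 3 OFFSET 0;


Sort by salary DESC (id ASC tiebreak), then skip 0 and take 3
Rows 1 through 3

3 rows:
Nate, 100000
Jack, 90000
Vic, 70000


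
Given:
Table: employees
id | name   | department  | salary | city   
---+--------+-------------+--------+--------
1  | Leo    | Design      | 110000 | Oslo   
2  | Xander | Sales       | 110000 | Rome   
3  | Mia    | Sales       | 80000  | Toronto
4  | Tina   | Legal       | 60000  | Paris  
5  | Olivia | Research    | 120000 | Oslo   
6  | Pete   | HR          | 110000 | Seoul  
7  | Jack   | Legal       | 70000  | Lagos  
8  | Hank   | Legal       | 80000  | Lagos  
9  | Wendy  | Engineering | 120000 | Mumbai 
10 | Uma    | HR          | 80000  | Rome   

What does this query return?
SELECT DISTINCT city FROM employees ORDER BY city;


All 'city' values (row order): Oslo, Rome, Toronto, Paris, Oslo, Seoul, Lagos, Lagos, Mumbai, Rome
Removing duplicates leaves 7 unique value(s).

7 values:
Lagos
Mumbai
Oslo
Paris
Rome
Seoul
Toronto


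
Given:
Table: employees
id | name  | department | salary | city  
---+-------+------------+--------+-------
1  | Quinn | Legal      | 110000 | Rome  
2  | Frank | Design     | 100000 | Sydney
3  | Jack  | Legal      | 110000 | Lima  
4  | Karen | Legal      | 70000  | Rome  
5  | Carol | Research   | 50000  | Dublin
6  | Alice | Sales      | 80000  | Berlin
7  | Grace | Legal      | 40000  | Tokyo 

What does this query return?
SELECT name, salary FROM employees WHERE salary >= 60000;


Filtering: salary >= 60000
Matching: 5 rows

5 rows:
Quinn, 110000
Frank, 100000
Jack, 110000
Karen, 70000
Alice, 80000


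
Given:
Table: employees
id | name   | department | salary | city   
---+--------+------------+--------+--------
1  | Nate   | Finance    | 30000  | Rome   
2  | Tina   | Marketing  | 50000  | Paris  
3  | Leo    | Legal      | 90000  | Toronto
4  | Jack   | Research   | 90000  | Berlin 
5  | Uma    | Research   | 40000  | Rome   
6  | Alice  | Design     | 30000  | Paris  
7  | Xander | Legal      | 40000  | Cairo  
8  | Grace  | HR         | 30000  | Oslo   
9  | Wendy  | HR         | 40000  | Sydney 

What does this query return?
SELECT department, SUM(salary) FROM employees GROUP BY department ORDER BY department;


Summing salary within each department:
  Design: 30000 = 30000
  Finance: 30000 = 30000
  HR: 30000 + 40000 = 70000
  Legal: 90000 + 40000 = 130000
  Marketing: 50000 = 50000
  Research: 90000 + 40000 = 130000


6 groups:
Design, 30000
Finance, 30000
HR, 70000
Legal, 130000
Marketing, 50000
Research, 130000


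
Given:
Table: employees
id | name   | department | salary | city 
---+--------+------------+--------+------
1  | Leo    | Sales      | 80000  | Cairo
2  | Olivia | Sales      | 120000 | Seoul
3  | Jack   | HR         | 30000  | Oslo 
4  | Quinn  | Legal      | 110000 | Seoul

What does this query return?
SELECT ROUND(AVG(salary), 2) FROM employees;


SUM(salary) = 340000
COUNT = 4
ROUND(AVG, 2) = ROUND(340000 / 4, 2) = 85000.0

85000.0


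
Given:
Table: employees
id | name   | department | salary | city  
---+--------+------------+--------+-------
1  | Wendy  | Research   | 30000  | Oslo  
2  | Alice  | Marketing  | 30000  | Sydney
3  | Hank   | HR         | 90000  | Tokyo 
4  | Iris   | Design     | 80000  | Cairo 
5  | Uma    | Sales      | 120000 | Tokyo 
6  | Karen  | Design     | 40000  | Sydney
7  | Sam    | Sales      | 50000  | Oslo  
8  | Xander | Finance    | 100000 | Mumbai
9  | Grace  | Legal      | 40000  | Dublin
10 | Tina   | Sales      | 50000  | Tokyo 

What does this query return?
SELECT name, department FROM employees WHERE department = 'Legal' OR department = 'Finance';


Filtering: department = 'Legal' OR 'Finance'
Matching: 2 rows

2 rows:
Xander, Finance
Grace, Legal


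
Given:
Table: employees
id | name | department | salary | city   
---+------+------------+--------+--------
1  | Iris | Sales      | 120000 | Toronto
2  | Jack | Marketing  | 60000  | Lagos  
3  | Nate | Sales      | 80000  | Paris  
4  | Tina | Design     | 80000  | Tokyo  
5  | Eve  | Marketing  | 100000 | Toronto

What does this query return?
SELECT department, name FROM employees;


Projecting columns: department, name

5 rows:
Sales, Iris
Marketing, Jack
Sales, Nate
Design, Tina
Marketing, Eve


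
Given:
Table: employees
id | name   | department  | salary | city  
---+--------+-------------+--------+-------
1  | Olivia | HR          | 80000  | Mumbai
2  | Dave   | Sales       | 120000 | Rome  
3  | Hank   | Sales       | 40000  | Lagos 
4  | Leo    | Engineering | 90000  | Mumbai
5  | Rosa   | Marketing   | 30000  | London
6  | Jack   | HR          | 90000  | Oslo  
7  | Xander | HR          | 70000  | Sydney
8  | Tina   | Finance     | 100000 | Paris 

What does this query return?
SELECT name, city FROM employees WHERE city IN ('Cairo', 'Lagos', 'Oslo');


Filtering: city IN ('Cairo', 'Lagos', 'Oslo')
Matching: 2 rows

2 rows:
Hank, Lagos
Jack, Oslo


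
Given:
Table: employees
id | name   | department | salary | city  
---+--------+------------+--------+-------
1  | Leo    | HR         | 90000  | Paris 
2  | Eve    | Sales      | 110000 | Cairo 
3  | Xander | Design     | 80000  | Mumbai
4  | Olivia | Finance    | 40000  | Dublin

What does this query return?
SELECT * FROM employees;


SELECT * returns all 4 rows with all columns

4 rows:
1, Leo, HR, 90000, Paris
2, Eve, Sales, 110000, Cairo
3, Xander, Design, 80000, Mumbai
4, Olivia, Finance, 40000, Dublin


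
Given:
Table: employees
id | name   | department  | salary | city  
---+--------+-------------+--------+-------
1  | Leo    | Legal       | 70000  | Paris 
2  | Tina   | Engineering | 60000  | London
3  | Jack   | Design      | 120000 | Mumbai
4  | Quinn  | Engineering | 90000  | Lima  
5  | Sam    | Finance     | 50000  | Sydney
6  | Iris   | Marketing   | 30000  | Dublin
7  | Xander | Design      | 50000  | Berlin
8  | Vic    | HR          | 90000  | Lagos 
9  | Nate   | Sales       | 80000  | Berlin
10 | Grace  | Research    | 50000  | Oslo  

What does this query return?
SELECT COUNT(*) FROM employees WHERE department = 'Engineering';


Counting rows where department = 'Engineering'
  Tina -> MATCH
  Quinn -> MATCH


2


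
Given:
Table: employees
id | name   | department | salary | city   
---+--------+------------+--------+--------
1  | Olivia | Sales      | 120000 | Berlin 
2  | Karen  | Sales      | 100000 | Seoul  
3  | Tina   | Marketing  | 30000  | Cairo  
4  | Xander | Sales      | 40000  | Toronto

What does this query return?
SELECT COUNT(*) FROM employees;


COUNT(*) counts all rows

4


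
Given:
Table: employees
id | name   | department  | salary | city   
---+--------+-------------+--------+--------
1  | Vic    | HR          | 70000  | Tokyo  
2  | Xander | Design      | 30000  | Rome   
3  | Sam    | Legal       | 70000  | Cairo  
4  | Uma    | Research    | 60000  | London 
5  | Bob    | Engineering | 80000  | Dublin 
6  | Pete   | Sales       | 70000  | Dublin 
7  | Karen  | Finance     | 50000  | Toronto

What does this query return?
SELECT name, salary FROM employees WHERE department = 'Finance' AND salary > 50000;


Filtering: department = 'Finance' AND salary > 50000
Matching: 0 rows

Empty result set (0 rows)


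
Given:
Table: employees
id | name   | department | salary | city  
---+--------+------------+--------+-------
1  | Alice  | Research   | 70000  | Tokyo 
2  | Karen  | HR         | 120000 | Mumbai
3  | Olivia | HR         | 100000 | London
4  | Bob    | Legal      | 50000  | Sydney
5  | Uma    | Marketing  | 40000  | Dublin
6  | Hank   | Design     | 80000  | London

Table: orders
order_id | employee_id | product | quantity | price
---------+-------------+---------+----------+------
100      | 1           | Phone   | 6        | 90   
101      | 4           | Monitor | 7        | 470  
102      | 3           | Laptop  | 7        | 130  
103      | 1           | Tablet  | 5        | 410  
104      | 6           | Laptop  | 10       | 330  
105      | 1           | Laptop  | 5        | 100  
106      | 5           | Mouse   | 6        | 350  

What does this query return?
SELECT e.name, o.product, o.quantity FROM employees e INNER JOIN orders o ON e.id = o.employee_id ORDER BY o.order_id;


Joining employees.id = orders.employee_id:
  employee Alice (id=1) -> order Phone
  employee Bob (id=4) -> order Monitor
  employee Olivia (id=3) -> order Laptop
  employee Alice (id=1) -> order Tablet
  employee Hank (id=6) -> order Laptop
  employee Alice (id=1) -> order Laptop
  employee Uma (id=5) -> order Mouse


7 rows:
Alice, Phone, 6
Bob, Monitor, 7
Olivia, Laptop, 7
Alice, Tablet, 5
Hank, Laptop, 10
Alice, Laptop, 5
Uma, Mouse, 6


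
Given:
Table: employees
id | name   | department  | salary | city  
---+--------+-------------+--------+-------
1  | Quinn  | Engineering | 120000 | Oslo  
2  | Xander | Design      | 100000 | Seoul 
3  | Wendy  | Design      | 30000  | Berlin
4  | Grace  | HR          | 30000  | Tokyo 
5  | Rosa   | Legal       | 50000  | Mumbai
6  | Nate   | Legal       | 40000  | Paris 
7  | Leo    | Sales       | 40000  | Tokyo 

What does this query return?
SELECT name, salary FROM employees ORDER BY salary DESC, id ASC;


Sorting by salary DESC, then id ASC for ties

7 rows:
Quinn, 120000
Xander, 100000
Rosa, 50000
Nate, 40000
Leo, 40000
Wendy, 30000
Grace, 30000


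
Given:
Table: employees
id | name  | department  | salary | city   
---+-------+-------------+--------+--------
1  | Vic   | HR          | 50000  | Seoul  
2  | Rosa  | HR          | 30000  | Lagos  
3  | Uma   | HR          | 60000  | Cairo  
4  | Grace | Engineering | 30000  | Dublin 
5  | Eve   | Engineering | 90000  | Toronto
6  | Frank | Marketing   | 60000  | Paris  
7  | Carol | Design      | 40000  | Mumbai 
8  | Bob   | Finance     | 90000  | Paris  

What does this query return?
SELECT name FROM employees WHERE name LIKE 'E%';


LIKE 'E%' matches names starting with 'E'
Matching: 1

1 rows:
Eve


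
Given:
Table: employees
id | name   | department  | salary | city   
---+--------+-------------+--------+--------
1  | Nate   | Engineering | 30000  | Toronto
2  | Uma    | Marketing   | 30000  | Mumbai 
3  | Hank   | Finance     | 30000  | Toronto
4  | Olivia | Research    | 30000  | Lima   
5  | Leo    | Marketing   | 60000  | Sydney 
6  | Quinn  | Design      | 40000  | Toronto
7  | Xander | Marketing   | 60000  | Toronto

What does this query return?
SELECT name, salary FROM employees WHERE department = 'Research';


Filtering: department = 'Research'
Matching rows: 1

1 rows:
Olivia, 30000


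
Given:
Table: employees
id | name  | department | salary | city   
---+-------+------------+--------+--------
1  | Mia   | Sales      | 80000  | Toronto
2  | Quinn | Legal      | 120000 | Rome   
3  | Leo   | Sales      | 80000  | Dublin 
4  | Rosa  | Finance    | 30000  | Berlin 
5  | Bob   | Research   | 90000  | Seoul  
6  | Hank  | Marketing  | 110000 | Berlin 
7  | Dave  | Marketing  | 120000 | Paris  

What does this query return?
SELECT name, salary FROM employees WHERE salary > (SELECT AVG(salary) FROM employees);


Subquery: AVG(salary) = 90000.0
Filtering: salary > 90000.0
  Quinn (120000) -> MATCH
  Hank (110000) -> MATCH
  Dave (120000) -> MATCH


3 rows:
Quinn, 120000
Hank, 110000
Dave, 120000


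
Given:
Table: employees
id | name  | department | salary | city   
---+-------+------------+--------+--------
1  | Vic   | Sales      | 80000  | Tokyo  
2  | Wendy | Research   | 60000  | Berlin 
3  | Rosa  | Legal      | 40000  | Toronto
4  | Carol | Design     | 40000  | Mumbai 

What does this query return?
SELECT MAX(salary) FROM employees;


Salaries: 80000, 60000, 40000, 40000
MAX = 80000

80000


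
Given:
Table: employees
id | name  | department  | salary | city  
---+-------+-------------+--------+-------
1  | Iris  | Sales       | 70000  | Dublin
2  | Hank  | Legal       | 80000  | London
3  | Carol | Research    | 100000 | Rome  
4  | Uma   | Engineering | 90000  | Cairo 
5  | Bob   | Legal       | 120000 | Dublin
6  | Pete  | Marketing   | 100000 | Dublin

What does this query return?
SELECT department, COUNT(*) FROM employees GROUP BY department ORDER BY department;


Assigning each row to its department group:
  Iris -> Sales
  Hank -> Legal
  Carol -> Research
  Uma -> Engineering
  Bob -> Legal
  Pete -> Marketing


5 groups:
Engineering, 1
Legal, 2
Marketing, 1
Research, 1
Sales, 1


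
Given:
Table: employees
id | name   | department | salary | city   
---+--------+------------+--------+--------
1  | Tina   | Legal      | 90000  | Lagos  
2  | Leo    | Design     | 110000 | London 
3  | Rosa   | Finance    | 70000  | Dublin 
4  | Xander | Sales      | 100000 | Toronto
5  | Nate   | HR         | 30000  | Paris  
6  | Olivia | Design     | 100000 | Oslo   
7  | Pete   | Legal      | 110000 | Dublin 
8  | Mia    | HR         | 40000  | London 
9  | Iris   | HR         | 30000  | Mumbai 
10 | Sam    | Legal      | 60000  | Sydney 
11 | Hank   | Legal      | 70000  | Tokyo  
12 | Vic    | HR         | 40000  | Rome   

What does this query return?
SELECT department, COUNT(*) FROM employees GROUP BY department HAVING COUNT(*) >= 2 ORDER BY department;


Groups with count >= 2:
  Design: 2 -> PASS
  HR: 4 -> PASS
  Legal: 4 -> PASS
  Finance: 1 -> filtered out
  Sales: 1 -> filtered out


3 groups:
Design, 2
HR, 4
Legal, 4


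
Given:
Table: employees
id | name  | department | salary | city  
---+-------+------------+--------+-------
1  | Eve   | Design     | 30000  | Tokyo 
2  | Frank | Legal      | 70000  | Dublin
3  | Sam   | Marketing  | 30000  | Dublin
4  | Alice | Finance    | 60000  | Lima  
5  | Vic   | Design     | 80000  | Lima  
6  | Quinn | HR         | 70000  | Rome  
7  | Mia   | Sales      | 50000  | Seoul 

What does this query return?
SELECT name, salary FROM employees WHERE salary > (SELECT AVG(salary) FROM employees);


Subquery: AVG(salary) = 55714.29
Filtering: salary > 55714.29
  Frank (70000) -> MATCH
  Alice (60000) -> MATCH
  Vic (80000) -> MATCH
  Quinn (70000) -> MATCH


4 rows:
Frank, 70000
Alice, 60000
Vic, 80000
Quinn, 70000


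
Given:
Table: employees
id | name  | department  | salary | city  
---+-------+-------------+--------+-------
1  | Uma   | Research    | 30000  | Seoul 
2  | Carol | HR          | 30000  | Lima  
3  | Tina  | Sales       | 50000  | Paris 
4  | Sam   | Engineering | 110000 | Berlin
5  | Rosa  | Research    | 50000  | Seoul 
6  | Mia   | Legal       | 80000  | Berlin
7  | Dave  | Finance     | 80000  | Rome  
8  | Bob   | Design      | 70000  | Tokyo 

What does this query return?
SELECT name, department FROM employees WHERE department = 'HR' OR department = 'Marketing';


Filtering: department = 'HR' OR 'Marketing'
Matching: 1 rows

1 rows:
Carol, HR


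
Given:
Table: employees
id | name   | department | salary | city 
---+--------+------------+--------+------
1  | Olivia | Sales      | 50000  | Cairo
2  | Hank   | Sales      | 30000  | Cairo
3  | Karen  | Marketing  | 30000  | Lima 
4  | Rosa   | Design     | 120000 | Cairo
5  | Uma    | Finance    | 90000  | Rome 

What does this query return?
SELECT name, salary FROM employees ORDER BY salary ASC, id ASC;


Sorting by salary ASC, then id ASC for ties

5 rows:
Hank, 30000
Karen, 30000
Olivia, 50000
Uma, 90000
Rosa, 120000


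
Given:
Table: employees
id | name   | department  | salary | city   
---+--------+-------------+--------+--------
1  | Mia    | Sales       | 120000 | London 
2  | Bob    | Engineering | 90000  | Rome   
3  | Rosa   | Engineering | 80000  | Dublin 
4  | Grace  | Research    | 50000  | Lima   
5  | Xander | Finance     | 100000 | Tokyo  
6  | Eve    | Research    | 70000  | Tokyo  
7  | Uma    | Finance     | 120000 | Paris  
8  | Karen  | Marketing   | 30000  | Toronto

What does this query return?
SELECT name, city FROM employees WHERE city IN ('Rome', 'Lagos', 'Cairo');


Filtering: city IN ('Rome', 'Lagos', 'Cairo')
Matching: 1 rows

1 rows:
Bob, Rome


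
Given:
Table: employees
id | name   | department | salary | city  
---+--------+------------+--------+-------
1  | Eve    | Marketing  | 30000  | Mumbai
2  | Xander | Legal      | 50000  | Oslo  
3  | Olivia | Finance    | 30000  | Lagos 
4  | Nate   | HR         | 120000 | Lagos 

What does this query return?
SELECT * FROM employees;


SELECT * returns all 4 rows with all columns

4 rows:
1, Eve, Marketing, 30000, Mumbai
2, Xander, Legal, 50000, Oslo
3, Olivia, Finance, 30000, Lagos
4, Nate, HR, 120000, Lagos


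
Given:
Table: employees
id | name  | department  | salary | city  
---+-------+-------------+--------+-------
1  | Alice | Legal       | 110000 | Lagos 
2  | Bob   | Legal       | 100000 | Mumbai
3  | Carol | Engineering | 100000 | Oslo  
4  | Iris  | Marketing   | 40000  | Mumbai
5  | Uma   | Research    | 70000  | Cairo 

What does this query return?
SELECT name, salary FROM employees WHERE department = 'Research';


Filtering: department = 'Research'
Matching rows: 1

1 rows:
Uma, 70000


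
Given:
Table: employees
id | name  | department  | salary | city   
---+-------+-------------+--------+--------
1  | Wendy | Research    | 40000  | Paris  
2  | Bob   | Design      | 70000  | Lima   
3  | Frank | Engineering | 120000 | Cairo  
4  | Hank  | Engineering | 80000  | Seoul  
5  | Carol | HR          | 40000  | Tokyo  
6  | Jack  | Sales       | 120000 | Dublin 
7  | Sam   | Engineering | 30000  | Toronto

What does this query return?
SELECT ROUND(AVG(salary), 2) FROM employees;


SUM(salary) = 500000
COUNT = 7
ROUND(AVG, 2) = ROUND(500000 / 7, 2) = 71428.57

71428.57


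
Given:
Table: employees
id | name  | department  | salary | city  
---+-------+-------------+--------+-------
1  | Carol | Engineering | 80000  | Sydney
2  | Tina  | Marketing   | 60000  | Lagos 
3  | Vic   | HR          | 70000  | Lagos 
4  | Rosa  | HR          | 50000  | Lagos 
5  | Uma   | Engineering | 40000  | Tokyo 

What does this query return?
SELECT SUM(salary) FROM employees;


SUM(salary) = 80000 + 60000 + 70000 + 50000 + 40000 = 300000

300000


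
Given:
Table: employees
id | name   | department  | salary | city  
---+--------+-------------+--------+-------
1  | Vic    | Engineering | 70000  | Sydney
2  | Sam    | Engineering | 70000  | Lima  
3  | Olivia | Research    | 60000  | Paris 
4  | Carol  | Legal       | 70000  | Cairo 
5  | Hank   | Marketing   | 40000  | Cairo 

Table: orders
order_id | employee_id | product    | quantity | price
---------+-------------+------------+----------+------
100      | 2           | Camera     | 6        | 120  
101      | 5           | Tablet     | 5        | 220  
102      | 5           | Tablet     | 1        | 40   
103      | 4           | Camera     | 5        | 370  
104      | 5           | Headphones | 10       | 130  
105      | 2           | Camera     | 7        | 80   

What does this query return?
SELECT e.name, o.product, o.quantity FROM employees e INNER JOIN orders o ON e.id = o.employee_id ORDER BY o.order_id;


Joining employees.id = orders.employee_id:
  employee Sam (id=2) -> order Camera
  employee Hank (id=5) -> order Tablet
  employee Hank (id=5) -> order Tablet
  employee Carol (id=4) -> order Camera
  employee Hank (id=5) -> order Headphones
  employee Sam (id=2) -> order Camera


6 rows:
Sam, Camera, 6
Hank, Tablet, 5
Hank, Tablet, 1
Carol, Camera, 5
Hank, Headphones, 10
Sam, Camera, 7


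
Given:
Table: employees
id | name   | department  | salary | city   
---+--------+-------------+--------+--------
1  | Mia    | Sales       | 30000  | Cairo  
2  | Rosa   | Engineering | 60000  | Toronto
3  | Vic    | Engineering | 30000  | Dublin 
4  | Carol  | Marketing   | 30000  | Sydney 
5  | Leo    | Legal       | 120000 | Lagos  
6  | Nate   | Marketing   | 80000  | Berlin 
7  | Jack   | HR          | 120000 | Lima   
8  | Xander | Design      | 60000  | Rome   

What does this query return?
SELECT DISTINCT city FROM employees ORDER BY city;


All 'city' values (row order): Cairo, Toronto, Dublin, Sydney, Lagos, Berlin, Lima, Rome
Removing duplicates leaves 8 unique value(s).

8 values:
Berlin
Cairo
Dublin
Lagos
Lima
Rome
Sydney
Toronto


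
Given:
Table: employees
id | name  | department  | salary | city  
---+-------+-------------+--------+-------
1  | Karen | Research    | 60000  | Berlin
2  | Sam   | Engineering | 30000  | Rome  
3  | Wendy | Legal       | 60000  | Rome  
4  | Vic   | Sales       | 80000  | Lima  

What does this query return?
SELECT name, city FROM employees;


Projecting columns: name, city

4 rows:
Karen, Berlin
Sam, Rome
Wendy, Rome
Vic, Lima


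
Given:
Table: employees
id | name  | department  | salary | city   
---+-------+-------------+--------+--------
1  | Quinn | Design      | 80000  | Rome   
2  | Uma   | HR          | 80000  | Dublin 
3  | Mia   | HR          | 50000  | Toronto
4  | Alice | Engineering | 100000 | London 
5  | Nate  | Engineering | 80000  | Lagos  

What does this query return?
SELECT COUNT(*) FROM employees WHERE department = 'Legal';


Counting rows where department = 'Legal'


0


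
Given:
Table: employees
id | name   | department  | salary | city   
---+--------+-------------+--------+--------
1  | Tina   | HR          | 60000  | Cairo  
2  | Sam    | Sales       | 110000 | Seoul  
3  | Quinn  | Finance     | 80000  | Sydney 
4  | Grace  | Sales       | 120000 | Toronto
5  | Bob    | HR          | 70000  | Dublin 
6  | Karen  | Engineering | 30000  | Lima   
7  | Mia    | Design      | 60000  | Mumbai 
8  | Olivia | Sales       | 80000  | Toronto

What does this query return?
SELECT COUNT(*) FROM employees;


COUNT(*) counts all rows

8


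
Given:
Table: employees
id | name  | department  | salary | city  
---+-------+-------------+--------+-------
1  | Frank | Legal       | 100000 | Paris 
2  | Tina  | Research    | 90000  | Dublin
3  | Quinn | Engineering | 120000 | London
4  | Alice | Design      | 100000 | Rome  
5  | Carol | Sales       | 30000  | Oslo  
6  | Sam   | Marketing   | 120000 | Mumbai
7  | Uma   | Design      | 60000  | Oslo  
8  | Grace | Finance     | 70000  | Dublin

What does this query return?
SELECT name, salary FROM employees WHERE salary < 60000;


Filtering: salary < 60000
Matching: 1 rows

1 rows:
Carol, 30000


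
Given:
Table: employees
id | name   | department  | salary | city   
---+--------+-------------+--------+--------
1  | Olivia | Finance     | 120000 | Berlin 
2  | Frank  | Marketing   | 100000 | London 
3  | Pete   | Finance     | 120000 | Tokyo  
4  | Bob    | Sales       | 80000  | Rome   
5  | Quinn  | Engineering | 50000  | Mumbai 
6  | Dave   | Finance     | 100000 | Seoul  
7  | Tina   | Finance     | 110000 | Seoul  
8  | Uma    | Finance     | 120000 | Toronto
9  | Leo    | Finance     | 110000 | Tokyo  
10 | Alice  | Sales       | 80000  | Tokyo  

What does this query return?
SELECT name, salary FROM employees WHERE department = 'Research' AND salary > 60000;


Filtering: department = 'Research' AND salary > 60000
Matching: 0 rows

Empty result set (0 rows)


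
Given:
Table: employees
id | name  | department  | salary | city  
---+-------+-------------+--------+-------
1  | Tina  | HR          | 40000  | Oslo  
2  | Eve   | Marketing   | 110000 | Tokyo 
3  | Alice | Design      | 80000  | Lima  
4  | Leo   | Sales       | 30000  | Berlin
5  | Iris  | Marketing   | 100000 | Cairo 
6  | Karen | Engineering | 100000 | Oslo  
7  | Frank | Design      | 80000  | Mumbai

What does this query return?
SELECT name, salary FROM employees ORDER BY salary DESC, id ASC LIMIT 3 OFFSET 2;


Sort by salary DESC (id ASC tiebreak), then skip 2 and take 3
Rows 3 through 5

3 rows:
Karen, 100000
Alice, 80000
Frank, 80000


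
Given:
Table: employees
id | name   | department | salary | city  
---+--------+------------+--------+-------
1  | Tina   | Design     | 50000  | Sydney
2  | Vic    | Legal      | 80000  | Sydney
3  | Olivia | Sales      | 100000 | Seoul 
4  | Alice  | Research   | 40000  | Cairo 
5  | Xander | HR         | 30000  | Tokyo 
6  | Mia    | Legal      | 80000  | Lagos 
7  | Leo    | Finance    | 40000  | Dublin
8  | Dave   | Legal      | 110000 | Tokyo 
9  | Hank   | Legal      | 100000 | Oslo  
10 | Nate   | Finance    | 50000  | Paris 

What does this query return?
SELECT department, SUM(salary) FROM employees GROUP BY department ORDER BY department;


Summing salary within each department:
  Design: 50000 = 50000
  Finance: 40000 + 50000 = 90000
  HR: 30000 = 30000
  Legal: 80000 + 80000 + 110000 + 100000 = 370000
  Research: 40000 = 40000
  Sales: 100000 = 100000


6 groups:
Design, 50000
Finance, 90000
HR, 30000
Legal, 370000
Research, 40000
Sales, 100000


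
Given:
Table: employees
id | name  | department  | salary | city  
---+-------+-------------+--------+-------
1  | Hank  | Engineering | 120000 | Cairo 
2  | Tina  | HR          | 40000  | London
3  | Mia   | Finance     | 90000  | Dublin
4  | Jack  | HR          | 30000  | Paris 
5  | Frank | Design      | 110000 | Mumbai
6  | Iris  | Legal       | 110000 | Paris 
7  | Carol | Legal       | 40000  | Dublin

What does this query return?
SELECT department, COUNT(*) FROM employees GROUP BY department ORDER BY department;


Assigning each row to its department group:
  Hank -> Engineering
  Tina -> HR
  Mia -> Finance
  Jack -> HR
  Frank -> Design
  Iris -> Legal
  Carol -> Legal


5 groups:
Design, 1
Engineering, 1
Finance, 1
HR, 2
Legal, 2


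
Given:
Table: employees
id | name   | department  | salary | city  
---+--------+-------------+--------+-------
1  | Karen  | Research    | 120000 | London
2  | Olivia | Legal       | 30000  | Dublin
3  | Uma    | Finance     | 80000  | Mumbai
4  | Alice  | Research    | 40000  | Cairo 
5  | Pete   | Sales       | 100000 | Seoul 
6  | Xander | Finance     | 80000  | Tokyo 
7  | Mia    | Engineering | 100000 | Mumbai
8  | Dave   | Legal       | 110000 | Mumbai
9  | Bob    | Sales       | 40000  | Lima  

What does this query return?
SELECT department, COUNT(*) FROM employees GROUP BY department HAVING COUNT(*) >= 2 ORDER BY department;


Groups with count >= 2:
  Finance: 2 -> PASS
  Legal: 2 -> PASS
  Research: 2 -> PASS
  Sales: 2 -> PASS
  Engineering: 1 -> filtered out


4 groups:
Finance, 2
Legal, 2
Research, 2
Sales, 2


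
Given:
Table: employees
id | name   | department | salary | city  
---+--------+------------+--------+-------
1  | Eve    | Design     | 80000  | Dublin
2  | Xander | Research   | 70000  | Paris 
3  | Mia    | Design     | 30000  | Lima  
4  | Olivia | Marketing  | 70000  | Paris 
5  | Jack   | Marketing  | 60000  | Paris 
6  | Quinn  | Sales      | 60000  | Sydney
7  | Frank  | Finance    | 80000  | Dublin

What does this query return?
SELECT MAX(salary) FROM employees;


Salaries: 80000, 70000, 30000, 70000, 60000, 60000, 80000
MAX = 80000

80000


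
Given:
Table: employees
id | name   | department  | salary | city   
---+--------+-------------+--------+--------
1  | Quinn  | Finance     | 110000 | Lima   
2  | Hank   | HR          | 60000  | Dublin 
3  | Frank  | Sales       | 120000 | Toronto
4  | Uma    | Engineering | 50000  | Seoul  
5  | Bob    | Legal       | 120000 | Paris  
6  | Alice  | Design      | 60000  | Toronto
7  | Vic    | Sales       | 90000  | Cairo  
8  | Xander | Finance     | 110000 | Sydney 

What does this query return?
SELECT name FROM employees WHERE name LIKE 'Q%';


LIKE 'Q%' matches names starting with 'Q'
Matching: 1

1 rows:
Quinn


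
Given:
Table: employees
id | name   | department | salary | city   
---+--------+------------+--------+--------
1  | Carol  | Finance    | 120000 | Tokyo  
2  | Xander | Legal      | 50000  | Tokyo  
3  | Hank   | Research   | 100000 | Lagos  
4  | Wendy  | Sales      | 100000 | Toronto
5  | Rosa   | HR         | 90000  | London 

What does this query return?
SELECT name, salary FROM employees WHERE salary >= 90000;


Filtering: salary >= 90000
Matching: 4 rows

4 rows:
Carol, 120000
Hank, 100000
Wendy, 100000
Rosa, 90000


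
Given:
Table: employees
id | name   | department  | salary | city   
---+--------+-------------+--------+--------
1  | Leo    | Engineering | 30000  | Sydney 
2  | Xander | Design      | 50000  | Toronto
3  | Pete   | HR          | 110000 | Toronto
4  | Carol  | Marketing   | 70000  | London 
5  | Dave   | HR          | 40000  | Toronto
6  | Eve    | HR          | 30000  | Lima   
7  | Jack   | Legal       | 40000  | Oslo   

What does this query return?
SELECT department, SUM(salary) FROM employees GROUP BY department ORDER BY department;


Summing salary within each department:
  Design: 50000 = 50000
  Engineering: 30000 = 30000
  HR: 110000 + 40000 + 30000 = 180000
  Legal: 40000 = 40000
  Marketing: 70000 = 70000


5 groups:
Design, 50000
Engineering, 30000
HR, 180000
Legal, 40000
Marketing, 70000


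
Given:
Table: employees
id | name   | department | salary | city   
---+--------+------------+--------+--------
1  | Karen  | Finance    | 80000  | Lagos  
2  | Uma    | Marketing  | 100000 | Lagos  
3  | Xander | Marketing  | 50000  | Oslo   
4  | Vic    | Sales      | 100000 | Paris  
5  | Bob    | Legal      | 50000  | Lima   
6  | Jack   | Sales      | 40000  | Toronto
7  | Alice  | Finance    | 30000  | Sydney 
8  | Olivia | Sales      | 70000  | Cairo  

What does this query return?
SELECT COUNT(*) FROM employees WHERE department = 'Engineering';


Counting rows where department = 'Engineering'


0


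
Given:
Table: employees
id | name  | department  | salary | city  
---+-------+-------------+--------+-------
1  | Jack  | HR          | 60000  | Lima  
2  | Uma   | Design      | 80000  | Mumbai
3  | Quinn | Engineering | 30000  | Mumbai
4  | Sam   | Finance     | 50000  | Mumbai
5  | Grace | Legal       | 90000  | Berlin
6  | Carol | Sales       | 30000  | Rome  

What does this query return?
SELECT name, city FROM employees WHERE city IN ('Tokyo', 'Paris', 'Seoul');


Filtering: city IN ('Tokyo', 'Paris', 'Seoul')
Matching: 0 rows

Empty result set (0 rows)


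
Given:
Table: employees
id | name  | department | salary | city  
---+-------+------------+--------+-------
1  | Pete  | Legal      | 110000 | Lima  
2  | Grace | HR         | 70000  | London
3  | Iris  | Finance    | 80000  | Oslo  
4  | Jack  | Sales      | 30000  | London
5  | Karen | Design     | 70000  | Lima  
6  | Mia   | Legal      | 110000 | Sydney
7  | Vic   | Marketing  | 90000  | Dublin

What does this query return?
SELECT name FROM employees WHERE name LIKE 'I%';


LIKE 'I%' matches names starting with 'I'
Matching: 1

1 rows:
Iris


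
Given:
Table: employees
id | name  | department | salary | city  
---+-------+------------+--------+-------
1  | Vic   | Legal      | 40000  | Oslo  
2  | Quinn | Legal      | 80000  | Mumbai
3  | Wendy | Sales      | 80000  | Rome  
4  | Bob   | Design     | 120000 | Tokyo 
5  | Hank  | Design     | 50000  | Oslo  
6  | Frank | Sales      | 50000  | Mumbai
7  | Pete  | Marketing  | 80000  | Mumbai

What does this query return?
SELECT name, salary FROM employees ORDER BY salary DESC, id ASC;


Sorting by salary DESC, then id ASC for ties

7 rows:
Bob, 120000
Quinn, 80000
Wendy, 80000
Pete, 80000
Hank, 50000
Frank, 50000
Vic, 40000


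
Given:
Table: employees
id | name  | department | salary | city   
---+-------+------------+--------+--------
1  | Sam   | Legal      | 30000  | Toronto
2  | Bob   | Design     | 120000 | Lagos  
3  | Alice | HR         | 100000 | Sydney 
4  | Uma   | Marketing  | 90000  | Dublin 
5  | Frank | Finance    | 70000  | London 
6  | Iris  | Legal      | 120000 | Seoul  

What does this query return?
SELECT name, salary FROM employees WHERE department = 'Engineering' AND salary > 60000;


Filtering: department = 'Engineering' AND salary > 60000
Matching: 0 rows

Empty result set (0 rows)


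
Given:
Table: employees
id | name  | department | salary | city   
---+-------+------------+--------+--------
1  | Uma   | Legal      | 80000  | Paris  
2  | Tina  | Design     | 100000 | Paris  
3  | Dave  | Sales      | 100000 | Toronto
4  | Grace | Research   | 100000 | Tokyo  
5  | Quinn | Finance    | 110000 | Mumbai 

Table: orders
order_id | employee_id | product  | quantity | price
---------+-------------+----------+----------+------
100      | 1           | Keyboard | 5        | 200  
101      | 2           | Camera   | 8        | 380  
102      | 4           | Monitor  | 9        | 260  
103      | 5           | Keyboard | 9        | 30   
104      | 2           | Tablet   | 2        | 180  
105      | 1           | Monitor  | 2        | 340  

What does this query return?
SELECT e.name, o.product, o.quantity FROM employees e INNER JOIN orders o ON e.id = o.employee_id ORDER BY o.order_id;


Joining employees.id = orders.employee_id:
  employee Uma (id=1) -> order Keyboard
  employee Tina (id=2) -> order Camera
  employee Grace (id=4) -> order Monitor
  employee Quinn (id=5) -> order Keyboard
  employee Tina (id=2) -> order Tablet
  employee Uma (id=1) -> order Monitor


6 rows:
Uma, Keyboard, 5
Tina, Camera, 8
Grace, Monitor, 9
Quinn, Keyboard, 9
Tina, Tablet, 2
Uma, Monitor, 2


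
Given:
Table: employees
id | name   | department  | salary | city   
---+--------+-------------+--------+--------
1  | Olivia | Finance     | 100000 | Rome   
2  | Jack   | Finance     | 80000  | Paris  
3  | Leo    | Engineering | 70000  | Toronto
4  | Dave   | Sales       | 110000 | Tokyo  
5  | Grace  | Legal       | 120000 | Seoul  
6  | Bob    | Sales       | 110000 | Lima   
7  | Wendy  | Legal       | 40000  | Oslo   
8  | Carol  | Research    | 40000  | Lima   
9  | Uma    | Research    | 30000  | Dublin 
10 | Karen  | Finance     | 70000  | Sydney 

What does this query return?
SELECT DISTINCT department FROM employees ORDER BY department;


All 'department' values (row order): Finance, Finance, Engineering, Sales, Legal, Sales, Legal, Research, Research, Finance
Removing duplicates leaves 5 unique value(s).

5 values:
Engineering
Finance
Legal
Research
Sales
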